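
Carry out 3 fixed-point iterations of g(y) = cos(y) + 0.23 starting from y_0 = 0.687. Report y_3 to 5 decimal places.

y_1 = g(0.687000) = 1.003152
y_2 = g(1.003152) = 0.767647
y_3 = g(0.767647) = 0.949547

0.94955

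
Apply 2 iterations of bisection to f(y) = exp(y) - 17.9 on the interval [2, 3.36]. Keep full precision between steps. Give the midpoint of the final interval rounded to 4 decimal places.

2.8500

f(2.000000) = -10.510944, f(3.360000) = 10.889191 (opposite signs)
step 1: m = 2.680000, f(m) = -3.314907 < 0 → root in [2.680000, 3.360000]
step 2: m = 3.020000, f(m) = 2.591292 > 0 → root in [2.680000, 3.020000]
Midpoint of [2.680000, 3.020000] = 2.850000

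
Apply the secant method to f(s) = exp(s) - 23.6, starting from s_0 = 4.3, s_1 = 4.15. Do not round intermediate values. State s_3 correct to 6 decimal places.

f(s_0) = 50.099794, f(s_1) = 39.834000
s_2 = 4.150000 - (39.834000)·(4.150000 - 4.300000)/(39.834000 - (50.099794)) = 3.567960; f(s_2) = 11.844221
s_3 = 3.567960 - (11.844221)·(3.567960 - 4.150000)/(11.844221 - (39.834000)) = 3.321663; f(s_3) = 4.106385

3.321663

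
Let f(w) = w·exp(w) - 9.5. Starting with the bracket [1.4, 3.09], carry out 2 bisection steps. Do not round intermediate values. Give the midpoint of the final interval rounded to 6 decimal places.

1.611250

f(1.400000) = -3.822720, f(3.090000) = 58.409171 (opposite signs)
step 1: m = 2.245000, f(m) = 11.693733 > 0 → root in [1.400000, 2.245000]
step 2: m = 1.822500, f(m) = 1.776368 > 0 → root in [1.400000, 1.822500]
Midpoint of [1.400000, 1.822500] = 1.611250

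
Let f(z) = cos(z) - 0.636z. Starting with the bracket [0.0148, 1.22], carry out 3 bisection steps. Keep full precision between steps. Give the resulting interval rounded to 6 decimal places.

f(0.014800) = 0.990478, f(1.220000) = -0.432274 (opposite signs)
step 1: m = 0.617400, f(m) = 0.422720 > 0 → root in [0.617400, 1.220000]
step 2: m = 0.918700, f(m) = 0.022561 > 0 → root in [0.918700, 1.220000]
step 3: m = 1.069350, f(m) = -0.199412 < 0 → root in [0.918700, 1.069350]

[0.918700, 1.069350]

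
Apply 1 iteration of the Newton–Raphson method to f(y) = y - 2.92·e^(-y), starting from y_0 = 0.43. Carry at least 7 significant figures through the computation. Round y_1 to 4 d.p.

f'(y) = 1 + 2.92·e^(-y)
y_0 = 0.430000: f = -1.469487, f' = 2.899487 → y_1 = 0.430000 - (-1.469487)/(2.899487) = 0.936809

0.9368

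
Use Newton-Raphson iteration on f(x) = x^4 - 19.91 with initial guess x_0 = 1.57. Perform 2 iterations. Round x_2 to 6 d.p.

2.180628

Newton update: x ← x − f(x)/f'(x).
f'(x) = 4x^3
x_0 = 1.570000: f = -13.834268, f' = 15.479572 → x_1 = 1.570000 - (-13.834268)/(15.479572) = 2.463711
x_1 = 2.463711: f = 16.933361, f' = 59.817660 → x_2 = 2.463711 - (16.933361)/(59.817660) = 2.180628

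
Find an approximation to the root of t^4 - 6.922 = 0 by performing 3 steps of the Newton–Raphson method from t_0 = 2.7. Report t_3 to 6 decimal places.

f'(t) = 4t^3
t_0 = 2.700000: f = 46.222100, f' = 78.732000 → t_1 = 2.700000 - (46.222100)/(78.732000) = 2.112919
t_1 = 2.112919: f = 13.009087, f' = 37.731862 → t_2 = 2.112919 - (13.009087)/(37.731862) = 1.768141
t_2 = 1.768141: f = 2.851899, f' = 22.111127 → t_3 = 1.768141 - (2.851899)/(22.111127) = 1.639161

1.639161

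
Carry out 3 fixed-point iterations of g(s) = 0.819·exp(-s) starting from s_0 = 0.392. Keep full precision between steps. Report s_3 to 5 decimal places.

0.51141

s_1 = g(0.392000) = 0.553402
s_2 = g(0.553402) = 0.470917
s_3 = g(0.470917) = 0.511408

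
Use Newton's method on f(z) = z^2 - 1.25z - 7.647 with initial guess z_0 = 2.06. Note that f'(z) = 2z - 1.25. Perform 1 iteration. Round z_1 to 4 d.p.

z_0 = 2.060000: f = -5.978400, f' = 2.870000 → z_1 = 2.060000 - (-5.978400)/(2.870000) = 4.143066

4.1431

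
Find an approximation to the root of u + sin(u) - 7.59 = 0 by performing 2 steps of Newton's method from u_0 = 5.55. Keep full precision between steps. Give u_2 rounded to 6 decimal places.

f'(u) = 1 + cos(u)
u_0 = 5.550000: f = -2.709240, f' = 1.743046 → u_1 = 5.550000 - (-2.709240)/(1.743046) = 7.104313
u_1 = 7.104313: f = 0.246228, f' = 1.681396 → u_2 = 7.104313 - (0.246228)/(1.681396) = 6.957871

6.957871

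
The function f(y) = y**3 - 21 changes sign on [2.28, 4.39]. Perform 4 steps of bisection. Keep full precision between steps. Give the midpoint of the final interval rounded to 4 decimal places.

2.7416

f(2.280000) = -9.147648, f(4.390000) = 63.604519 (opposite signs)
step 1: m = 3.335000, f(m) = 16.092620 > 0 → root in [2.280000, 3.335000]
step 2: m = 2.807500, f(m) = 1.128873 > 0 → root in [2.280000, 2.807500]
step 3: m = 2.543750, f(m) = -4.540248 < 0 → root in [2.543750, 2.807500]
step 4: m = 2.675625, f(m) = -1.845283 < 0 → root in [2.675625, 2.807500]
Midpoint of [2.675625, 2.807500] = 2.741563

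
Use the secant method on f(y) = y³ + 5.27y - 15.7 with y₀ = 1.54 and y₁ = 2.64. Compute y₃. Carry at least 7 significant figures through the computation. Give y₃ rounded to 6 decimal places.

1.806260

Secant update: y_(k+1) = y_k − f(y_k)·(y_k − y_(k-1))/(f(y_k) − f(y_(k-1))).
f(y_0) = -3.931936, f(y_1) = 16.612544
y_2 = 2.640000 - (16.612544)·(2.640000 - 1.540000)/(16.612544 - (-3.931936)) = 1.750525; f(y_2) = -1.110531
y_3 = 1.750525 - (-1.110531)·(1.750525 - 2.640000)/(-1.110531 - (16.612544)) = 1.806260; f(y_3) = -0.287954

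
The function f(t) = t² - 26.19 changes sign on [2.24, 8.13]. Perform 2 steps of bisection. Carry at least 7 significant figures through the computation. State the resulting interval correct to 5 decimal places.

[3.71250, 5.18500]

f(2.240000) = -21.172400, f(8.130000) = 39.906900 (opposite signs)
step 1: m = 5.185000, f(m) = 0.694225 > 0 → root in [2.240000, 5.185000]
step 2: m = 3.712500, f(m) = -12.407344 < 0 → root in [3.712500, 5.185000]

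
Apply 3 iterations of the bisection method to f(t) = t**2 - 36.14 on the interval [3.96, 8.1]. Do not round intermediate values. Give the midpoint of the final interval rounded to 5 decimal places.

5.77125

f(3.960000) = -20.458400, f(8.100000) = 29.470000 (opposite signs)
step 1: m = 6.030000, f(m) = 0.220900 > 0 → root in [3.960000, 6.030000]
step 2: m = 4.995000, f(m) = -11.189975 < 0 → root in [4.995000, 6.030000]
step 3: m = 5.512500, f(m) = -5.752344 < 0 → root in [5.512500, 6.030000]
Midpoint of [5.512500, 6.030000] = 5.771250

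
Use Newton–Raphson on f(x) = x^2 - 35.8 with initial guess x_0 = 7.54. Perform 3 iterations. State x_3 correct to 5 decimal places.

f'(x) = 2x
x_0 = 7.540000: f = 21.051600, f' = 15.080000 → x_1 = 7.540000 - (21.051600)/(15.080000) = 6.144005
x_1 = 6.144005: f = 1.948801, f' = 12.288011 → x_2 = 6.144005 - (1.948801)/(12.288011) = 5.985412
x_2 = 5.985412: f = 0.025152, f' = 11.970823 → x_3 = 5.985412 - (0.025152)/(11.970823) = 5.983310

5.98331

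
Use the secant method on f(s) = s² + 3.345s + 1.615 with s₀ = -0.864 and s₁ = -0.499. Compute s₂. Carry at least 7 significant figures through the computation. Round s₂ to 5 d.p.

-0.59731

f(s_0) = -0.528584, f(s_1) = 0.194846
s_2 = -0.499000 - (0.194846)·(-0.499000 - -0.864000)/(0.194846 - (-0.528584)) = -0.597308; f(s_2) = -0.026218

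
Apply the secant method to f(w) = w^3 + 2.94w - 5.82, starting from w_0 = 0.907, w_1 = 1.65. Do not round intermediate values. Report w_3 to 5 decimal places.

f(w_0) = -2.407277, f(w_1) = 3.523125
w_2 = 1.650000 - (3.523125)·(1.650000 - 0.907000)/(3.523125 - (-2.407277)) = 1.208600; f(w_2) = -0.501300
w_3 = 1.208600 - (-0.501300)·(1.208600 - 1.650000)/(-0.501300 - (3.523125)) = 1.263582; f(w_3) = -0.087581

1.26358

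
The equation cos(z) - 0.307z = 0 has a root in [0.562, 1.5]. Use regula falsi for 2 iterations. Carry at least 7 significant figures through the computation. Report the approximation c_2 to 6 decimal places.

1.193804

f(0.562000) = 0.673657, f(1.500000) = -0.389763
step 1: c = 1.156206, f(c) = 0.047860 > 0 → new bracket [1.156206, 1.500000]
step 2: c = 1.193804, f(c) = 0.001627 > 0 → new bracket [1.193804, 1.500000]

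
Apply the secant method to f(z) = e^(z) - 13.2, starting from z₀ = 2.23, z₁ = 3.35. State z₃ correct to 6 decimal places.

Secant update: z_(k+1) = z_k − f(z_k)·(z_k − z_(k-1))/(f(z_k) − f(z_(k-1))).
f(z_0) = -3.900134, f(z_1) = 15.302734
z_2 = 3.350000 - (15.302734)·(3.350000 - 2.230000)/(15.302734 - (-3.900134)) = 2.457474; f(z_2) = -1.524719
z_3 = 2.457474 - (-1.524719)·(2.457474 - 3.350000)/(-1.524719 - (15.302734)) = 2.538345; f(z_3) = -0.541299

2.538345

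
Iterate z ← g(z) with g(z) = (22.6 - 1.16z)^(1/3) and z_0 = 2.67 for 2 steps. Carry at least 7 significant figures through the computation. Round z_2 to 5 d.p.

2.69057

z_1 = g(2.670000) = 2.691735
z_2 = g(2.691735) = 2.690575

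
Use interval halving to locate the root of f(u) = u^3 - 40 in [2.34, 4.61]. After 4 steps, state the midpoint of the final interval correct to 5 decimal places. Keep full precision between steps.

3.40406

f(2.340000) = -27.187096, f(4.610000) = 57.972181 (opposite signs)
step 1: m = 3.475000, f(m) = 1.962797 > 0 → root in [2.340000, 3.475000]
step 2: m = 2.907500, f(m) = -15.421285 < 0 → root in [2.907500, 3.475000]
step 3: m = 3.191250, f(m) = -7.500066 < 0 → root in [3.191250, 3.475000]
step 4: m = 3.333125, f(m) = -2.969907 < 0 → root in [3.333125, 3.475000]
Midpoint of [3.333125, 3.475000] = 3.404063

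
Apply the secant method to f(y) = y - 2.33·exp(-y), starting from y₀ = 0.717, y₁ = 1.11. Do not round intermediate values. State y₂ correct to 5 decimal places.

0.93370

f(y_0) = -0.420540, f(y_1) = 0.342128
y_2 = 1.110000 - (0.342128)·(1.110000 - 0.717000)/(0.342128 - (-0.420540)) = 0.933703; f(y_2) = 0.017791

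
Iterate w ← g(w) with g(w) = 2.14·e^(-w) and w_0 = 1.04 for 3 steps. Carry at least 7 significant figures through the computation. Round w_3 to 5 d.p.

0.78379

w_1 = g(1.040000) = 0.756393
w_2 = g(0.756393) = 1.004423
w_3 = g(1.004423) = 0.783788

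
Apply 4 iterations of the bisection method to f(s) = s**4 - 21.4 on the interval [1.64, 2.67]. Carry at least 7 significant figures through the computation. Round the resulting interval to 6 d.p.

[2.090625, 2.155000]

f(1.640000) = -14.166052, f(2.670000) = 29.421215 (opposite signs)
step 1: m = 2.155000, f(m) = 0.166968 > 0 → root in [1.640000, 2.155000]
step 2: m = 1.897500, f(m) = -8.436355 < 0 → root in [1.897500, 2.155000]
step 3: m = 2.026250, f(m) = -4.543317 < 0 → root in [2.026250, 2.155000]
step 4: m = 2.090625, f(m) = -2.296869 < 0 → root in [2.090625, 2.155000]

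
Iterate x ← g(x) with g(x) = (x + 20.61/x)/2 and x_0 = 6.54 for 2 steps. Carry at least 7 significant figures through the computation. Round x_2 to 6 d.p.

x_1 = g(6.540000) = 4.845688
x_2 = g(4.845688) = 4.549477

4.549477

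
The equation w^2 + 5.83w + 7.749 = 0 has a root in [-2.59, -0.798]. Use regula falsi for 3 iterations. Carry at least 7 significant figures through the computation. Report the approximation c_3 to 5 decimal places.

-2.10621

f(-2.590000) = -0.642600, f(-0.798000) = 3.733464
step 1: c = -2.326855, f(c) = -0.402311 < 0 → new bracket [-2.326855, -0.798000]
step 2: c = -2.178135, f(c) = -0.205254 < 0 → new bracket [-2.178135, -0.798000]
step 3: c = -2.106213, f(c) = -0.094089 < 0 → new bracket [-2.106213, -0.798000]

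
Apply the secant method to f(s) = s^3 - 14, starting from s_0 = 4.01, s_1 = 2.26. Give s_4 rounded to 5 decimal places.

2.41001

Secant update: s_(k+1) = s_k − f(s_k)·(s_k − s_(k-1))/(f(s_k) − f(s_(k-1))).
f(s_0) = 50.481201, f(s_1) = -2.456824
s_2 = 2.260000 - (-2.456824)·(2.260000 - 4.010000)/(-2.456824 - (50.481201)) = 2.341217; f(s_2) = -1.167102
s_3 = 2.341217 - (-1.167102)·(2.341217 - 2.260000)/(-1.167102 - (-2.456824)) = 2.414711; f(s_3) = 0.079775
s_4 = 2.414711 - (0.079775)·(2.414711 - 2.341217)/(0.079775 - (-1.167102)) = 2.410009; f(s_4) = -0.002318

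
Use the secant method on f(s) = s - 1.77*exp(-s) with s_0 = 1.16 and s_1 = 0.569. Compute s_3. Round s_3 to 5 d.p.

0.79833

f(s_0) = 0.605129, f(s_1) = -0.432982
s_2 = 0.569000 - (-0.432982)·(0.569000 - 1.160000)/(-0.432982 - (0.605129)) = 0.815498; f(s_2) = 0.032416
s_3 = 0.815498 - (0.032416)·(0.815498 - 0.569000)/(0.032416 - (-0.432982)) = 0.798329; f(s_3) = 0.001686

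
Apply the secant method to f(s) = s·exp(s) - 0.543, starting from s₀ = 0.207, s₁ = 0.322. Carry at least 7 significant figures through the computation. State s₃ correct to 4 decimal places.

0.3733

f(s_0) = -0.288394, f(s_1) = -0.098677
s_2 = 0.322000 - (-0.098677)·(0.322000 - 0.207000)/(-0.098677 - (-0.288394)) = 0.381815; f(s_2) = 0.016336
s_3 = 0.381815 - (0.016336)·(0.381815 - 0.322000)/(0.016336 - (-0.098677)) = 0.373319; f(s_3) = -0.000737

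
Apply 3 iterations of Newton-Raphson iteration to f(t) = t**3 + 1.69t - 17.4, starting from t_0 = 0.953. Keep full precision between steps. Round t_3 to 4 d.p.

f'(t) = 3t**2 + 1.69
t_0 = 0.953000: f = -14.923907, f' = 4.414627 → t_1 = 0.953000 - (-14.923907)/(4.414627) = 4.333559
t_1 = 4.333559: f = 71.306795, f' = 58.029200 → t_2 = 4.333559 - (71.306795)/(58.029200) = 3.104750
t_2 = 3.104750: f = 17.775182, f' = 30.608419 → t_3 = 3.104750 - (17.775182)/(30.608419) = 2.524022

2.5240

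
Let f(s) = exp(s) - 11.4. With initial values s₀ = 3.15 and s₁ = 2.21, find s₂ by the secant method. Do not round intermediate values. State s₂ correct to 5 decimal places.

f(s_0) = 11.936065, f(s_1) = -2.284284
s_2 = 2.210000 - (-2.284284)·(2.210000 - 3.150000)/(-2.284284 - (11.936065)) = 2.360997; f(s_2) = -0.798487

2.36100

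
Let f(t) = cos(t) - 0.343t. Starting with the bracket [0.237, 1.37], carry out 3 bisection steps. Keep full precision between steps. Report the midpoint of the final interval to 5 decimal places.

1.15756

f(0.237000) = 0.890756, f(1.370000) = -0.270460 (opposite signs)
step 1: m = 0.803500, f(m) = 0.418591 > 0 → root in [0.803500, 1.370000]
step 2: m = 1.086750, f(m) = 0.092609 > 0 → root in [1.086750, 1.370000]
step 3: m = 1.228375, f(m) = -0.085564 < 0 → root in [1.086750, 1.228375]
Midpoint of [1.086750, 1.228375] = 1.157563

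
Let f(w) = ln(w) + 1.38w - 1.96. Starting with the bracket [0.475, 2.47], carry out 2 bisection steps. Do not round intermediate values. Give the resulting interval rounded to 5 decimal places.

[0.97375, 1.47250]

f(0.475000) = -2.048940, f(2.470000) = 2.352818 (opposite signs)
step 1: m = 1.472500, f(m) = 0.459012 > 0 → root in [0.475000, 1.472500]
step 2: m = 0.973750, f(m) = -0.642826 < 0 → root in [0.973750, 1.472500]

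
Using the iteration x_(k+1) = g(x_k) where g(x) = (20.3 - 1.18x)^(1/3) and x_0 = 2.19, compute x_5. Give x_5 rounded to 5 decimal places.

2.58388

x_1 = g(2.190000) = 2.606875
x_2 = g(2.606875) = 2.582520
x_3 = g(2.582520) = 2.583956
x_4 = g(2.583956) = 2.583871
x_5 = g(2.583871) = 2.583876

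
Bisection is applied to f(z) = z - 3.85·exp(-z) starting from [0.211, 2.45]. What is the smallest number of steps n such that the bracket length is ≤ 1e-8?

Initial width b − a = 2.45 − 0.211 = 2.239000.
After n steps the width is (b−a)/2^n; need (b−a)/2^n ≤ 1e-8.
So n ≥ log₂(2.239000/1e-8) = log₂(223900000.0000) ≈ 27.7383.
Hence n = 28.

28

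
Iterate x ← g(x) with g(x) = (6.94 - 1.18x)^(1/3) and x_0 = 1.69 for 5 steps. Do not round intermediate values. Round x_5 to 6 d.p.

1.702130

x_1 = g(1.690000) = 1.703775
x_2 = g(1.703775) = 1.701906
x_3 = g(1.701906) = 1.702160
x_4 = g(1.702160) = 1.702126
x_5 = g(1.702126) = 1.702130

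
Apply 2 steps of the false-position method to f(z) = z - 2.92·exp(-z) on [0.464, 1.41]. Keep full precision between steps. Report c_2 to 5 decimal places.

1.04441

False-position update: c = (a·f(b) − b·f(a))/(f(b) − f(a)); replace the endpoint whose sign matches f(c).
f(0.464000) = -1.371990, f(1.410000) = 0.697102
step 1: c = 1.091281, f(c) = 0.110786 > 0 → new bracket [0.464000, 1.091281]
step 2: c = 1.044414, f(c) = 0.016871 > 0 → new bracket [0.464000, 1.044414]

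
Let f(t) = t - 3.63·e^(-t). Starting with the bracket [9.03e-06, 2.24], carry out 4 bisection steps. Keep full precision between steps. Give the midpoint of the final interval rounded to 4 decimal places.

f(0.000009) = -3.629958, f(2.240000) = 1.853556 (opposite signs)
step 1: m = 1.120005, f(m) = -0.064386 < 0 → root in [1.120005, 2.240000]
step 2: m = 1.680002, f(m) = 1.003466 > 0 → root in [1.120005, 1.680002]
step 3: m = 1.400003, f(m) = 0.504859 > 0 → root in [1.120005, 1.400003]
step 4: m = 1.260004, f(m) = 0.230344 > 0 → root in [1.120005, 1.260004]
Midpoint of [1.120005, 1.260004] = 1.190004

1.1900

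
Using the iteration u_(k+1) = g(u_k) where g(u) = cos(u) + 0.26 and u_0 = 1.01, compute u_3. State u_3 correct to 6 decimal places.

0.831452

u_1 = g(1.010000) = 0.791861
u_2 = g(0.791861) = 0.962522
u_3 = g(0.962522) = 0.831452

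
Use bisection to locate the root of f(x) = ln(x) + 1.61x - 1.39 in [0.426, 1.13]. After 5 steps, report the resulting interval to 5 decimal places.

[0.91000, 0.93200]

f(0.426000) = -1.557456, f(1.130000) = 0.551518 (opposite signs)
step 1: m = 0.778000, f(m) = -0.388449 < 0 → root in [0.778000, 1.130000]
step 2: m = 0.954000, f(m) = 0.098848 > 0 → root in [0.778000, 0.954000]
step 3: m = 0.866000, f(m) = -0.139610 < 0 → root in [0.866000, 0.954000]
step 4: m = 0.910000, f(m) = -0.019211 < 0 → root in [0.910000, 0.954000]
step 5: m = 0.932000, f(m) = 0.040098 > 0 → root in [0.910000, 0.932000]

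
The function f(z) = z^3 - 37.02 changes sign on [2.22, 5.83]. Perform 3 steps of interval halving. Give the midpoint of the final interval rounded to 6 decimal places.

3.348125

f(2.220000) = -26.078952, f(5.830000) = 161.135287 (opposite signs)
step 1: m = 4.025000, f(m) = 28.187516 > 0 → root in [2.220000, 4.025000]
step 2: m = 3.122500, f(m) = -6.575605 < 0 → root in [3.122500, 4.025000]
step 3: m = 3.573750, f(m) = 8.622824 > 0 → root in [3.122500, 3.573750]
Midpoint of [3.122500, 3.573750] = 3.348125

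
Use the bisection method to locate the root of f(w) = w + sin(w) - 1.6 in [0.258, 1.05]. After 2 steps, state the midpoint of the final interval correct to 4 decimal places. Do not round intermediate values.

f(0.258000) = -1.086853, f(1.050000) = 0.317423 (opposite signs)
step 1: m = 0.654000, f(m) = -0.337634 < 0 → root in [0.654000, 1.050000]
step 2: m = 0.852000, f(m) = 0.004599 > 0 → root in [0.654000, 0.852000]
Midpoint of [0.654000, 0.852000] = 0.753000

0.7530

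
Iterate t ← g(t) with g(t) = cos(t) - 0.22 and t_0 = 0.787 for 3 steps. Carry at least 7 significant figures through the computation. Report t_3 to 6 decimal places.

0.567397

t_1 = g(0.787000) = 0.485973
t_2 = g(0.485973) = 0.664221
t_3 = g(0.664221) = 0.567397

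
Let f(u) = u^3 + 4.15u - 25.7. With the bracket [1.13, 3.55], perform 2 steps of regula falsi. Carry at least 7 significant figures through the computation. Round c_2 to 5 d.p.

2.34332

f(1.130000) = -19.567603, f(3.550000) = 33.771375
step 1: c = 2.017786, f(c) = -9.110852 < 0 → new bracket [2.017786, 3.550000]
step 2: c = 2.343324, f(c) = -3.107630 < 0 → new bracket [2.343324, 3.550000]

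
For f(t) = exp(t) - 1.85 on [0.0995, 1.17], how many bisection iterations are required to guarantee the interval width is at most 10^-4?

14

Initial width b − a = 1.17 − 0.0995 = 1.070500.
After n steps the width is (b−a)/2^n; need (b−a)/2^n ≤ 10^-4.
So n ≥ log₂(1.070500/10^-4) = log₂(10705.0000) ≈ 13.3860.
Hence n = 14.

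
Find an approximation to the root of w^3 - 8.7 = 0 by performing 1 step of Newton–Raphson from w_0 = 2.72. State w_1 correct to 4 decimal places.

Newton update: w ← w − f(w)/f'(w).
f'(w) = 3w^2
w_0 = 2.720000: f = 11.423648, f' = 22.195200 → w_1 = 2.720000 - (11.423648)/(22.195200) = 2.205310

2.2053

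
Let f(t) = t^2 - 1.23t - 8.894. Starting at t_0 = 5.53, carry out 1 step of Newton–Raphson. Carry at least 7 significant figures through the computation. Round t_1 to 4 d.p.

4.0158

Newton update: t ← t − f(t)/f'(t).
f'(t) = 2t - 1.23
t_0 = 5.530000: f = 14.885000, f' = 9.830000 → t_1 = 5.530000 - (14.885000)/(9.830000) = 4.015758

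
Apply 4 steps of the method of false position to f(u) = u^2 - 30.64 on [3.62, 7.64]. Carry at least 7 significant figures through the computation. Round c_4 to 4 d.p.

False-position update: c = (a·f(b) − b·f(a))/(f(b) − f(a)); replace the endpoint whose sign matches f(c).
f(3.620000) = -17.535600, f(7.640000) = 27.729600
step 1: c = 5.177336, f(c) = -3.835195 < 0 → new bracket [5.177336, 7.640000]
step 2: c = 5.476555, f(c) = -0.647345 < 0 → new bracket [5.476555, 7.640000]
step 3: c = 5.525908, f(c) = -0.104337 < 0 → new bracket [5.525908, 7.640000]
step 4: c = 5.533833, f(c) = -0.016691 < 0 → new bracket [5.533833, 7.640000]

5.5338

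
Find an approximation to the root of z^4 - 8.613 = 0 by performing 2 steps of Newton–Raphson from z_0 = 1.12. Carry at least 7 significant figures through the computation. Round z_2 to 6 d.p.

f'(z) = 4z^3
z_0 = 1.120000: f = -7.039481, f' = 5.619712 → z_1 = 1.120000 - (-7.039481)/(5.619712) = 2.372641
z_1 = 2.372641: f = 23.077420, f' = 53.426409 → z_2 = 2.372641 - (23.077420)/(53.426409) = 1.940693

1.940693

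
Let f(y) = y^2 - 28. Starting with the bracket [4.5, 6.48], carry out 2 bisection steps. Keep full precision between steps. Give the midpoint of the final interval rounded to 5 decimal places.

f(4.500000) = -7.750000, f(6.480000) = 13.990400 (opposite signs)
step 1: m = 5.490000, f(m) = 2.140100 > 0 → root in [4.500000, 5.490000]
step 2: m = 4.995000, f(m) = -3.049975 < 0 → root in [4.995000, 5.490000]
Midpoint of [4.995000, 5.490000] = 5.242500

5.24250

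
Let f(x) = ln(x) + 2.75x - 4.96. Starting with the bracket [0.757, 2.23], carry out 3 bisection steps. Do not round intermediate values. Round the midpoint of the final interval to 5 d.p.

1.58556

f(0.757000) = -3.156642, f(2.230000) = 1.974502 (opposite signs)
step 1: m = 1.493500, f(m) = -0.451753 < 0 → root in [1.493500, 2.230000]
step 2: m = 1.861750, f(m) = 0.781329 > 0 → root in [1.493500, 1.861750]
step 3: m = 1.677625, f(m) = 0.170848 > 0 → root in [1.493500, 1.677625]
Midpoint of [1.493500, 1.677625] = 1.585562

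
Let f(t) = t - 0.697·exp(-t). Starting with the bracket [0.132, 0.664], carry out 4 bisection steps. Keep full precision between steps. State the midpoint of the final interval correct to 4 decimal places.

f(0.132000) = -0.478810, f(0.664000) = 0.305193 (opposite signs)
step 1: m = 0.398000, f(m) = -0.070148 < 0 → root in [0.398000, 0.664000]
step 2: m = 0.531000, f(m) = 0.121152 > 0 → root in [0.398000, 0.531000]
step 3: m = 0.464500, f(m) = 0.026471 > 0 → root in [0.398000, 0.464500]
step 4: m = 0.431250, f(m) = -0.021588 < 0 → root in [0.431250, 0.464500]
Midpoint of [0.431250, 0.464500] = 0.447875

0.4479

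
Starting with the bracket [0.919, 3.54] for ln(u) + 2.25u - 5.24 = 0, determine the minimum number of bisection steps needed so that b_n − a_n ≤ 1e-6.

Initial width b − a = 3.54 − 0.919 = 2.621000.
After n steps the width is (b−a)/2^n; need (b−a)/2^n ≤ 1e-6.
So n ≥ log₂(2.621000/1e-6) = log₂(2621000.0000) ≈ 21.3217.
Hence n = 22.

22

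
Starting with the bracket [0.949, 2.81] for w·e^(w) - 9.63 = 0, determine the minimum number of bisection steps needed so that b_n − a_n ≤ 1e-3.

Initial width b − a = 2.81 − 0.949 = 1.861000.
After n steps the width is (b−a)/2^n; need (b−a)/2^n ≤ 1e-3.
So n ≥ log₂(1.861000/1e-3) = log₂(1861.0000) ≈ 10.8619.
Hence n = 11.

11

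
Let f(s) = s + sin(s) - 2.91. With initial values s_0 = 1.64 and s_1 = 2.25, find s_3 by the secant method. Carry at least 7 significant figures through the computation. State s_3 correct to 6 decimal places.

f(s_0) = -0.272394, f(s_1) = 0.118073
s_2 = 2.250000 - (0.118073)·(2.250000 - 1.640000)/(0.118073 - (-0.272394)) = 2.065542; f(s_2) = 0.035632
s_3 = 2.065542 - (0.035632)·(2.065542 - 2.250000)/(0.035632 - (0.118073)) = 1.985819; f(s_3) = -0.009074

1.985819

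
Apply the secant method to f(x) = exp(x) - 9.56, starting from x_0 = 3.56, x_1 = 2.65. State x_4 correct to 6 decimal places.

2.260797

f(x_0) = 25.603197, f(x_1) = 4.594039
x_2 = 2.650000 - (4.594039)·(2.650000 - 3.560000)/(4.594039 - (25.603197)) = 2.451012; f(x_2) = 2.040077
x_3 = 2.451012 - (2.040077)·(2.451012 - 2.650000)/(2.040077 - (4.594039)) = 2.292062; f(x_3) = 0.335321
x_4 = 2.292062 - (0.335321)·(2.292062 - 2.451012)/(0.335321 - (2.040077)) = 2.260797; f(x_4) = 0.030730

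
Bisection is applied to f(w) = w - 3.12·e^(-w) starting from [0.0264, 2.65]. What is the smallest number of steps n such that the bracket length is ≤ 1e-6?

22

Initial width b − a = 2.65 − 0.0264 = 2.623600.
After n steps the width is (b−a)/2^n; need (b−a)/2^n ≤ 1e-6.
So n ≥ log₂(2.623600/1e-6) = log₂(2623600.0000) ≈ 21.3231.
Hence n = 22.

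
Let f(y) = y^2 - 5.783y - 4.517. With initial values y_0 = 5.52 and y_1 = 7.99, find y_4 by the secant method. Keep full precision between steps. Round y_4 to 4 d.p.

6.4810

f(y_0) = -5.968760, f(y_1) = 13.116930
y_2 = 7.990000 - (13.116930)·(7.990000 - 5.520000)/(13.116930 - (-5.968760)) = 6.292455; f(y_2) = -1.311277
y_3 = 6.292455 - (-1.311277)·(6.292455 - 7.990000)/(-1.311277 - (13.116930)) = 6.446733; f(y_3) = -0.238092
y_4 = 6.446733 - (-0.238092)·(6.446733 - 6.292455)/(-0.238092 - (-1.311277)) = 6.480960; f(y_4) = 0.006452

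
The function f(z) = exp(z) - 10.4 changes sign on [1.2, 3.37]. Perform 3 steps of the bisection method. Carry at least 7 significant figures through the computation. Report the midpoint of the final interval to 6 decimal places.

f(1.200000) = -7.079883, f(3.370000) = 18.678527 (opposite signs)
step 1: m = 2.285000, f(m) = -0.574314 < 0 → root in [2.285000, 3.370000]
step 2: m = 2.827500, f(m) = 6.503150 > 0 → root in [2.285000, 2.827500]
step 3: m = 2.556250, f(m) = 2.487399 > 0 → root in [2.285000, 2.556250]
Midpoint of [2.285000, 2.556250] = 2.420625

2.420625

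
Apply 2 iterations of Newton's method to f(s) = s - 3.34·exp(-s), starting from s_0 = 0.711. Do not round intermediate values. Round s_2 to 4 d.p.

f'(s) = 1 + 3.34·exp(-s)
s_0 = 0.711000: f = -0.929450, f' = 2.640450 → s_1 = 0.711000 - (-0.929450)/(2.640450) = 1.063004
s_1 = 1.063004: f = -0.090686, f' = 2.153691 → s_2 = 1.063004 - (-0.090686)/(2.153691) = 1.105112

1.1051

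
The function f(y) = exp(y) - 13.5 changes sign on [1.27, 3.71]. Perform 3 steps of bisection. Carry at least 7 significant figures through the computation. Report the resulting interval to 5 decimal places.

[2.49000, 2.79500]

f(1.270000) = -9.939147, f(3.710000) = 27.353807 (opposite signs)
step 1: m = 2.490000, f(m) = -1.438724 < 0 → root in [2.490000, 3.710000]
step 2: m = 3.100000, f(m) = 8.697951 > 0 → root in [2.490000, 3.100000]
step 3: m = 2.795000, f(m) = 2.862629 > 0 → root in [2.490000, 2.795000]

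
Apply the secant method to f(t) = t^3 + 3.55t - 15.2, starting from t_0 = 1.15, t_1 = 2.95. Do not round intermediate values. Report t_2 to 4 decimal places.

Secant update: t_(k+1) = t_k − f(t_k)·(t_k − t_(k-1))/(f(t_k) − f(t_(k-1))).
f(t_0) = -9.596625, f(t_1) = 20.944875
t_2 = 2.950000 - (20.944875)·(2.950000 - 1.150000)/(20.944875 - (-9.596625)) = 1.715589; f(t_2) = -4.060264

1.7156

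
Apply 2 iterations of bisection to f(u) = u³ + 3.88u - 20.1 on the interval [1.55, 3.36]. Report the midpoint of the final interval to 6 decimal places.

2.228750

f(1.550000) = -10.362125, f(3.360000) = 30.869856 (opposite signs)
step 1: m = 2.455000, f(m) = 4.221746 > 0 → root in [1.550000, 2.455000]
step 2: m = 2.002500, f(m) = -4.300262 < 0 → root in [2.002500, 2.455000]
Midpoint of [2.002500, 2.455000] = 2.228750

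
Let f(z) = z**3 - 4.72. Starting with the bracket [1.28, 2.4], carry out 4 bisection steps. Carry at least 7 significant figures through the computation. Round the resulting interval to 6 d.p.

[1.630000, 1.700000]

f(1.280000) = -2.622848, f(2.400000) = 9.104000 (opposite signs)
step 1: m = 1.840000, f(m) = 1.509504 > 0 → root in [1.280000, 1.840000]
step 2: m = 1.560000, f(m) = -0.923584 < 0 → root in [1.560000, 1.840000]
step 3: m = 1.700000, f(m) = 0.193000 > 0 → root in [1.560000, 1.700000]
step 4: m = 1.630000, f(m) = -0.389253 < 0 → root in [1.630000, 1.700000]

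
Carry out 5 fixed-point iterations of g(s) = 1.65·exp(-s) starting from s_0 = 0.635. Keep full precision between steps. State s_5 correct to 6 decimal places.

s_1 = g(0.635000) = 0.874394
s_2 = g(0.874394) = 0.688240
s_3 = g(0.688240) = 0.829059
s_4 = g(0.829059) = 0.720159
s_5 = g(0.720159) = 0.803014

0.803014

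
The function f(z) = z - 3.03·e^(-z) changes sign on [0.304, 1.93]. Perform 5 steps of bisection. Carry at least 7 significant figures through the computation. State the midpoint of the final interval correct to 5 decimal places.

1.04078

f(0.304000) = -1.931718, f(1.930000) = 1.490201 (opposite signs)
step 1: m = 1.117000, f(m) = 0.125402 > 0 → root in [0.304000, 1.117000]
step 2: m = 0.710500, f(m) = -0.778437 < 0 → root in [0.710500, 1.117000]
step 3: m = 0.913750, f(m) = -0.301333 < 0 → root in [0.913750, 1.117000]
step 4: m = 1.015375, f(m) = -0.082293 < 0 → root in [1.015375, 1.117000]
step 5: m = 1.066188, f(m) = 0.022902 > 0 → root in [1.015375, 1.066188]
Midpoint of [1.015375, 1.066188] = 1.040781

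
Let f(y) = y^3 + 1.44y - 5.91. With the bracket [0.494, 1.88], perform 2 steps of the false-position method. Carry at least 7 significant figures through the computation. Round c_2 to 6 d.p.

1.505834

f(0.494000) = -5.078086, f(1.880000) = 3.441872
step 1: c = 1.320087, f(c) = -1.708651 < 0 → new bracket [1.320087, 1.880000]
step 2: c = 1.505834, f(c) = -0.327063 < 0 → new bracket [1.505834, 1.880000]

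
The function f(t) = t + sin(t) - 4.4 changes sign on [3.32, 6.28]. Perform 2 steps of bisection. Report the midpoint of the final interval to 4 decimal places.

5.1700

f(3.320000) = -1.257462, f(6.280000) = 1.876815 (opposite signs)
step 1: m = 4.800000, f(m) = -0.596165 < 0 → root in [4.800000, 6.280000]
step 2: m = 5.540000, f(m) = 0.463363 > 0 → root in [4.800000, 5.540000]
Midpoint of [4.800000, 5.540000] = 5.170000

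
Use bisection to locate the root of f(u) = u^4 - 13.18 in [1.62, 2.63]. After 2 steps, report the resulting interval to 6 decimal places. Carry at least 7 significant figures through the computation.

[1.872500, 2.125000]

f(1.620000) = -6.292525, f(2.630000) = 34.663506 (opposite signs)
step 1: m = 2.125000, f(m) = 7.210869 > 0 → root in [1.620000, 2.125000]
step 2: m = 1.872500, f(m) = -0.886167 < 0 → root in [1.872500, 2.125000]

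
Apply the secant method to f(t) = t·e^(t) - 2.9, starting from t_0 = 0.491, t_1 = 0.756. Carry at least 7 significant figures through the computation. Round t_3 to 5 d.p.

1.00142

Secant update: t_(k+1) = t_k − f(t_k)·(t_k − t_(k-1))/(f(t_k) − f(t_(k-1))).
f(t_0) = -2.097731, f(t_1) = -1.289916
t_2 = 0.756000 - (-1.289916)·(0.756000 - 0.491000)/(-1.289916 - (-2.097731)) = 1.179151; f(t_2) = 0.934145
t_3 = 1.179151 - (0.934145)·(1.179151 - 0.756000)/(0.934145 - (-1.289916)) = 1.001420; f(t_3) = -0.173988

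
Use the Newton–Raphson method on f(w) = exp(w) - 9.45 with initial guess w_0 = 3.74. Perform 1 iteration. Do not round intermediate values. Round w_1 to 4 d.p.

Newton update: w ← w − f(w)/f'(w).
f'(w) = exp(w)
w_0 = 3.740000: f = 32.647990, f' = 42.097990 → w_1 = 3.740000 - (32.647990)/(42.097990) = 2.964476

2.9645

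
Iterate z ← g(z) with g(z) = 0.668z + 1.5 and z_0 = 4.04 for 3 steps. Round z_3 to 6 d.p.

z_1 = g(4.040000) = 4.198720
z_2 = g(4.198720) = 4.304745
z_3 = g(4.304745) = 4.375570

4.375570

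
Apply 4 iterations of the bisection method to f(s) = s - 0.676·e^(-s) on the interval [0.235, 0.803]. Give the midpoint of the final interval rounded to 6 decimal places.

f(0.235000) = -0.299426, f(0.803000) = 0.500163 (opposite signs)
step 1: m = 0.519000, f(m) = 0.116702 > 0 → root in [0.235000, 0.519000]
step 2: m = 0.377000, f(m) = -0.086679 < 0 → root in [0.377000, 0.519000]
step 3: m = 0.448000, f(m) = 0.016100 > 0 → root in [0.377000, 0.448000]
step 4: m = 0.412500, f(m) = -0.035007 < 0 → root in [0.412500, 0.448000]
Midpoint of [0.412500, 0.448000] = 0.430250

0.430250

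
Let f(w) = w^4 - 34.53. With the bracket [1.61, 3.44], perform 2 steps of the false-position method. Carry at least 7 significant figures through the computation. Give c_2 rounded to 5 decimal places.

2.21072

f(1.610000) = -27.811018, f(3.440000) = 105.504089
step 1: c = 1.991758, f(c) = -18.792105 < 0 → new bracket [1.991758, 3.440000]
step 2: c = 2.210715, f(c) = -10.644669 < 0 → new bracket [2.210715, 3.440000]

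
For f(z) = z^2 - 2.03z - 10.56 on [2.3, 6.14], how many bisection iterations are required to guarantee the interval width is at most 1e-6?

22

Initial width b − a = 6.14 − 2.3 = 3.840000.
After n steps the width is (b−a)/2^n; need (b−a)/2^n ≤ 1e-6.
So n ≥ log₂(3.840000/1e-6) = log₂(3840000.0000) ≈ 21.8727.
Hence n = 22.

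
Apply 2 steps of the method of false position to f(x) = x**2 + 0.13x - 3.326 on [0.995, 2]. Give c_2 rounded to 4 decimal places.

1.7562

f(0.995000) = -2.206625, f(2.000000) = 0.934000
step 1: c = 1.701120, f(c) = -0.211045 < 0 → new bracket [1.701120, 2.000000]
step 2: c = 1.756207, f(c) = -0.013430 < 0 → new bracket [1.756207, 2.000000]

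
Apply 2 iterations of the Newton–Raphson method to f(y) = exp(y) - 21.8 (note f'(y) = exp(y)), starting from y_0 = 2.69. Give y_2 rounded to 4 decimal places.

3.0857

y_0 = 2.690000: f = -7.068324, f' = 14.731676 → y_1 = 2.690000 - (-7.068324)/(14.731676) = 3.169804
y_1 = 3.169804: f = 2.002830, f' = 23.802830 → y_2 = 3.169804 - (2.002830)/(23.802830) = 3.085662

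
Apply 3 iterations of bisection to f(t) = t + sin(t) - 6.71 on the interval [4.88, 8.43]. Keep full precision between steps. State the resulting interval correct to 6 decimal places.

[6.211250, 6.655000]

f(4.880000) = -2.815986, f(8.430000) = 2.558638 (opposite signs)
step 1: m = 6.655000, f(m) = 0.308307 > 0 → root in [4.880000, 6.655000]
step 2: m = 5.767500, f(m) = -1.435631 < 0 → root in [5.767500, 6.655000]
step 3: m = 6.211250, f(m) = -0.570623 < 0 → root in [6.211250, 6.655000]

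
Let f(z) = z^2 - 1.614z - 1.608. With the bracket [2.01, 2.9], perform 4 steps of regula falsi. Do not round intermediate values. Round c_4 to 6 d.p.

2.309838

f(2.010000) = -0.812040, f(2.900000) = 2.121400
step 1: c = 2.256371, f(c) = -0.158572 < 0 → new bracket [2.256371, 2.900000]
step 2: c = 2.301136, f(c) = -0.026808 < 0 → new bracket [2.301136, 2.900000]
step 3: c = 2.308609, f(c) = -0.004420 < 0 → new bracket [2.308609, 2.900000]
step 4: c = 2.309838, f(c) = -0.000726 < 0 → new bracket [2.309838, 2.900000]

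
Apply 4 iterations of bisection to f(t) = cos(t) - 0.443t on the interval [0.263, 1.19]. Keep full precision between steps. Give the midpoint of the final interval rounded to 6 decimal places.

1.103094

f(0.263000) = 0.849105, f(1.190000) = -0.155510 (opposite signs)
step 1: m = 0.726500, f(m) = 0.425664 > 0 → root in [0.726500, 1.190000]
step 2: m = 0.958250, f(m) = 0.150448 > 0 → root in [0.958250, 1.190000]
step 3: m = 1.074125, f(m) = 0.000664 > 0 → root in [1.074125, 1.190000]
step 4: m = 1.132062, f(m) = -0.076710 < 0 → root in [1.074125, 1.132062]
Midpoint of [1.074125, 1.132062] = 1.103094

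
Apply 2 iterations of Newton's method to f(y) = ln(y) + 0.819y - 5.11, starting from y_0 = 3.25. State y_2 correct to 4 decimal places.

4.4237

f'(y) = 1/y + 0.819
y_0 = 3.250000: f = -1.269595, f' = 1.126692 → y_1 = 3.250000 - (-1.269595)/(1.126692) = 4.376834
y_1 = 4.376834: f = -0.049048, f' = 1.047476 → y_2 = 4.376834 - (-0.049048)/(1.047476) = 4.423658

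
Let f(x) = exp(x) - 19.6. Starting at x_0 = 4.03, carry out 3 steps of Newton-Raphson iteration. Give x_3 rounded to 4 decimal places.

2.9780

Newton update: x ← x − f(x)/f'(x).
f'(x) = exp(x)
x_0 = 4.030000: f = 36.660911, f' = 56.260911 → x_1 = 4.030000 - (36.660911)/(56.260911) = 3.378377
x_1 = 3.378377: f = 9.723137, f' = 29.323137 → x_2 = 3.378377 - (9.723137)/(29.323137) = 3.046791
x_2 = 3.046791: f = 1.447694, f' = 21.047694 → x_3 = 3.046791 - (1.447694)/(21.047694) = 2.978009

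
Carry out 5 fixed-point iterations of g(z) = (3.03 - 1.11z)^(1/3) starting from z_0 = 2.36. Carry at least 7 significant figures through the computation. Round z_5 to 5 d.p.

1.19255

z_1 = g(2.360000) = 0.743137
z_2 = g(0.743137) = 1.301599
z_3 = g(1.301599) = 1.165996
z_4 = g(1.165996) = 1.201790
z_5 = g(1.201790) = 1.192549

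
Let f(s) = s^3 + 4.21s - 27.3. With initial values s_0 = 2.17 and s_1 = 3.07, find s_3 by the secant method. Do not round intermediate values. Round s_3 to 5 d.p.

2.53983

f(s_0) = -7.945987, f(s_1) = 14.559143
s_2 = 3.070000 - (14.559143)·(3.070000 - 2.170000)/(14.559143 - (-7.945987)) = 2.487767; f(s_2) = -1.429749
s_3 = 2.487767 - (-1.429749)·(2.487767 - 3.070000)/(-1.429749 - (14.559143)) = 2.539831; f(s_3) = -0.223516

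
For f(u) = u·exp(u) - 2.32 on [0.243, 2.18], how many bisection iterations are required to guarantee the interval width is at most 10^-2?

Initial width b − a = 2.18 − 0.243 = 1.937000.
After n steps the width is (b−a)/2^n; need (b−a)/2^n ≤ 10^-2.
So n ≥ log₂(1.937000/10^-2) = log₂(193.7000) ≈ 7.5977.
Hence n = 8.

8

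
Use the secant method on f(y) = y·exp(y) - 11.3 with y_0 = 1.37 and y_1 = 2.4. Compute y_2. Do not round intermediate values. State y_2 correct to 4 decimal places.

f(y_0) = -5.908570, f(y_1) = 15.155623
y_2 = 2.400000 - (15.155623)·(2.400000 - 1.370000)/(15.155623 - (-5.908570)) = 1.658918; f(y_2) = -2.584668

1.6589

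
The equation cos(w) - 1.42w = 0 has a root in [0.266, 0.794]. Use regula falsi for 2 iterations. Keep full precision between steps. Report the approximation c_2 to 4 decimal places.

f(0.266000) = 0.587110, f(0.794000) = -0.426482
step 1: c = 0.571837, f(c) = 0.028899 > 0 → new bracket [0.571837, 0.794000]
step 2: c = 0.585936, f(c) = 0.001166 > 0 → new bracket [0.585936, 0.794000]

0.5859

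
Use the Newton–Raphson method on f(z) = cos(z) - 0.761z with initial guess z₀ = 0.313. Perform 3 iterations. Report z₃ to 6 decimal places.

0.858670

f'(z) = -sin(z) - 0.761
z_0 = 0.313000: f = 0.713221, f' = -1.068914 → z_1 = 0.313000 - (0.713221)/(-1.068914) = 0.980239
z_1 = 0.980239: f = -0.189138, f' = -1.591630 → z_2 = 0.980239 - (-0.189138)/(-1.591630) = 0.861406
z_2 = 0.861406: f = -0.004159, f' = -1.519759 → z_3 = 0.861406 - (-0.004159)/(-1.519759) = 0.858670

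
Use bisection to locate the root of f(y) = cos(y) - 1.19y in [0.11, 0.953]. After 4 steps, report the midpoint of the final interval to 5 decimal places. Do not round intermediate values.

0.66322

f(0.110000) = 0.863056, f(0.953000) = -0.554830 (opposite signs)
step 1: m = 0.531500, f(m) = 0.229563 > 0 → root in [0.531500, 0.953000]
step 2: m = 0.742250, f(m) = -0.146328 < 0 → root in [0.531500, 0.742250]
step 3: m = 0.636875, f(m) = 0.046077 > 0 → root in [0.636875, 0.742250]
step 4: m = 0.689562, f(m) = -0.049055 < 0 → root in [0.636875, 0.689562]
Midpoint of [0.636875, 0.689562] = 0.663219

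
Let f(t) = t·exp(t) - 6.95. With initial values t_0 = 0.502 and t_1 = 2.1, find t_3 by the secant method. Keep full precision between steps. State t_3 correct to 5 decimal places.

f(t_0) = -6.120685, f(t_1) = 10.198957
t_2 = 2.100000 - (10.198957)·(2.100000 - 0.502000)/(10.198957 - (-6.120685)) = 1.101330; f(t_2) = -3.637017
t_3 = 1.101330 - (-3.637017)·(1.101330 - 2.100000)/(-3.637017 - (10.198957)) = 1.363847; f(t_3) = -1.615704

1.36385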